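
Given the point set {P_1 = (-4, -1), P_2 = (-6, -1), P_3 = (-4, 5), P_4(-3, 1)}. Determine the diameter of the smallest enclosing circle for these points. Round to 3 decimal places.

The minimum enclosing circle of a finite set is fixed by two of the points (as a diameter) or three (as a circumcircle).
The farthest pair is P_2–P_3 with squared distance 40. The circle on this segment as diameter has centre (-5, 2) and r² = 40/4 = 10.
Check P_1: distance² to centre = 10 ≤ 10, so it lies inside.
All remaining points lie in this disk, and no smaller disk contains both endpoints, so this is the minimum enclosing circle.
Diameter = 2r = 2√10 ≈ 6.325.

6.325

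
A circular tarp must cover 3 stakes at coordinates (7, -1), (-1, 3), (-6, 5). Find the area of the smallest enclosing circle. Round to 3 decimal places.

161.007

Call the three points A, B, C in the order given.
Side lengths²: AB² = 80, AC² = 205, BC² = 29.
Since AC² = 205 ≥ 80 + 29 = 109, the angle opposite AC is not acute, so the smallest enclosing circle has AC as diameter.
Centre = midpoint of AC = (0.5, 2), r² = 205/4 = 51.25.
Area = π·r² = π·51.25 ≈ 161.007.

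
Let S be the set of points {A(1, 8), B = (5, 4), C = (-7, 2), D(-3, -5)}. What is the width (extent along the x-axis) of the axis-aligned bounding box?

12

max x = 5, min x = -7, so width = 12.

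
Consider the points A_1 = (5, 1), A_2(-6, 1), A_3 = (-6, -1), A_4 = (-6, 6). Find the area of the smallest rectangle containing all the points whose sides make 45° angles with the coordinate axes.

In coordinates u = x + y, v = x − y the rectangle is axis-aligned; the map (x,y)→(u,v) scales areas by 2.
u-values: 6, -5, -7, 0; range = 6 − (-7) = 13.
v-values: 4, -7, -5, -12; range = 4 − (-12) = 16.
Area = (13 × 16) / 2 = 104.

104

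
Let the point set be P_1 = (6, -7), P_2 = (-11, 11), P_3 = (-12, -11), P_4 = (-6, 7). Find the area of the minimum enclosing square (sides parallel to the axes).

484

The bounding box has width 18 and height 22.
An axis-aligned square enclosing the set must have side ≥ max(width, height).
So the minimum side is max(18, 22) = 22.
Area = 22² = 484.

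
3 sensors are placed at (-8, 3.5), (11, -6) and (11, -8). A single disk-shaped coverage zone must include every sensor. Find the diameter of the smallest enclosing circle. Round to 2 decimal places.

22.21

Call the three points A, B, C in the order given.
Side lengths²: AB² = 451.25, AC² = 493.25, BC² = 4.
Since AC² = 493.25 ≥ 451.25 + 4 = 455.25, the angle opposite AC is not acute, so the smallest enclosing circle has AC as diameter.
Centre = midpoint of AC = (1.5, -2.25), r² = 493.25/4 = 123.3125.
Diameter = 2r = 2√(123.3125) ≈ 22.21.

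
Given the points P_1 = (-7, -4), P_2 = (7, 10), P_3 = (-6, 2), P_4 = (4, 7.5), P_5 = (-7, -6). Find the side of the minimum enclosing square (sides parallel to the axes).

The bounding box has width 14 and height 16.
An axis-aligned square enclosing the set must have side ≥ max(width, height).
So the minimum side is max(14, 16) = 16.

16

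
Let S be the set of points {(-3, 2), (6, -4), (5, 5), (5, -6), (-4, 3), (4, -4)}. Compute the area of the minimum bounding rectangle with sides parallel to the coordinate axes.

x ranges over [-4, 6], width 10.
y ranges over [-6, 5], height 11.
Area = 10 × 11 = 110.

110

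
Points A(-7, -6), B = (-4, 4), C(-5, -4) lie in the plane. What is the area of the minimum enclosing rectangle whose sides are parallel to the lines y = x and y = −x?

In coordinates u = x + y, v = x − y the rectangle is axis-aligned; the map (x,y)→(u,v) scales areas by 2.
u-values: -13, 0, -9; range = 0 − (-13) = 13.
v-values: -1, -8, -1; range = -1 − (-8) = 7.
Area = (13 × 7) / 2 = 45.5.

45.5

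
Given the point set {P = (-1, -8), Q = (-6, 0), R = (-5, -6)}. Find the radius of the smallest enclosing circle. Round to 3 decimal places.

4.717

Side lengths²: PQ² = 89, PR² = 20, QR² = 37.
Since PQ² = 89 ≥ 37 + 20 = 57, the angle opposite PQ is not acute, so the smallest enclosing circle has PQ as diameter.
Centre = midpoint of PQ = (-3.5, -4), r² = 89/4 = 22.25.
r = √(22.25) ≈ 4.717.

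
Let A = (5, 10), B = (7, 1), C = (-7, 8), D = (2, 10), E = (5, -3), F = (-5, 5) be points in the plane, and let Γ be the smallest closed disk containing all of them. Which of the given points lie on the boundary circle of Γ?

A, C, E

By Welzl's lemma the MEC is supported by two points (diametrically opposite) or three points (on a circumcircle).
The minimum enclosing circle is determined by three boundary points: A, C, E.
Their circumcentre is (-1/12, 3.5) with r² = 9805/144.
The farthest remaining point B is at distance² 8125/144 ≤ 9805/144.
The points at distance exactly r from the centre are A, C, E — 3 points.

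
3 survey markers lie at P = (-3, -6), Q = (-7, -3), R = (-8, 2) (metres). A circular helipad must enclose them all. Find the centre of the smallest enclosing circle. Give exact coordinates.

(-5.5, -2)

Side lengths²: PQ² = 25, PR² = 89, QR² = 26.
Since PR² = 89 ≥ 26 + 25 = 51, the angle opposite PR is not acute, so the smallest enclosing circle has PR as diameter.
Centre = midpoint of PR = (-5.5, -2), r² = 89/4 = 22.25.
Centre = (-5.5, -2).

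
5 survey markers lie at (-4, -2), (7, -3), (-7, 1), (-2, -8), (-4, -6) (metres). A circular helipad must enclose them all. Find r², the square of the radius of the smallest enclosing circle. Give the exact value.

A smallest enclosing disk is always determined by at most three of the input points on its boundary.
The farthest pair is (7, -3)–(-7, 1) with squared distance 212. The circle on this segment as diameter has centre (0, -1) and r² = 212/4 = 53.
Check (-4, -2): distance² to centre = 17 ≤ 53, so it lies inside.
All remaining points lie in this disk, and no smaller disk contains both endpoints, so this is the minimum enclosing circle.

53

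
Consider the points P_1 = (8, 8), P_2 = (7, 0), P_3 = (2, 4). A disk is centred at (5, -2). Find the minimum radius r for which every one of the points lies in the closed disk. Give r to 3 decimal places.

10.440

The required radius is the distance from (5, -2) to the farthest point.
Squared distances: 109, 8, 45.
Maximum is 109, attained at P_1.
r = √109 ≈ 10.440.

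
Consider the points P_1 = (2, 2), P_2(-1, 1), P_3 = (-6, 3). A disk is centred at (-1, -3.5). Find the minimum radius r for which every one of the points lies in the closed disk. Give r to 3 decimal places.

The required radius is the distance from (-1, -3.5) to the farthest point.
Squared distances: 39.25, 20.25, 67.25.
Maximum is 67.25, attained at P_3.
r = √(67.25) ≈ 8.201.

8.201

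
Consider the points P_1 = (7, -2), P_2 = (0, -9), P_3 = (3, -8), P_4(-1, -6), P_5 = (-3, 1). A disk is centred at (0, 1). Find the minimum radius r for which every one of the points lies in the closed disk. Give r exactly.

The required radius is the distance from (0, 1) to the farthest point.
Squared distances: 58, 100, 90, 50, 9.
Maximum is 100, attained at P_2.
r = √100 = 10.

10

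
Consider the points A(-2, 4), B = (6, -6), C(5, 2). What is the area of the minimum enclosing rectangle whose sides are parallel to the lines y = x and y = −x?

63

In coordinates u = x + y, v = x − y the rectangle is axis-aligned; the map (x,y)→(u,v) scales areas by 2.
u-values: 2, 0, 7; range = 7 − 0 = 7.
v-values: -6, 12, 3; range = 12 − (-6) = 18.
Area = (7 × 18) / 2 = 63.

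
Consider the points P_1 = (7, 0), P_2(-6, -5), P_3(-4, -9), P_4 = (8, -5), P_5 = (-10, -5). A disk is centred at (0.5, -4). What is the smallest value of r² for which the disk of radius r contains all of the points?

The required radius is the distance from (0.5, -4) to the farthest point.
Squared distances: 58.25, 43.25, 45.25, 57.25, 111.25.
Maximum is 111.25, attained at P_5.

111.25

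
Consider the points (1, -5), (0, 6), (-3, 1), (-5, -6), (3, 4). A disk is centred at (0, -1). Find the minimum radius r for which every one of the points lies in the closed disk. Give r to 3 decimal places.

7.071

The required radius is the distance from (0, -1) to the farthest point.
Squared distances: 17, 49, 13, 50, 34.
Maximum is 50, attained at (-5, -6).
r = √50 ≈ 7.071.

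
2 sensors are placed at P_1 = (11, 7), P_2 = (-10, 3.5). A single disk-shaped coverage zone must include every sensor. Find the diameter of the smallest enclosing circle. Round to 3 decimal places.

21.290

The smallest circle enclosing two points has them as diameter endpoints.
Centre = midpoint = (0.5, 5.25); r² = |P_1P_2|²/4 = 453.25/4 = 113.3125.
Diameter = 2r = 2√(113.3125) ≈ 21.290.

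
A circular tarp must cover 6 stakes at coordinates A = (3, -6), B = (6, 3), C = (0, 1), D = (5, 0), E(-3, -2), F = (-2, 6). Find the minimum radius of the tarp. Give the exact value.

6.5

The farthest pair is A–F with squared distance 169. The circle on this segment as diameter has centre (0.5, 0) and r² = 169/4 = 42.25.
Check B: distance² to centre = 39.25 ≤ 42.25, so it lies inside.
All remaining points lie in this disk, and no smaller disk contains both endpoints, so this is the minimum enclosing circle.
r = √(42.25) = 6.5.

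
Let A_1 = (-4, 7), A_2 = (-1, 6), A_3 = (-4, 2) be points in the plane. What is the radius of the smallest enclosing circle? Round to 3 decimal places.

2.635

Side lengths²: A_1A_2² = 10, A_1A_3² = 25, A_2A_3² = 25.
Since A_2A_3² = 25 < 25 + 10 = 35, the triangle is acute, so the smallest enclosing circle is the circumcircle.
Circumcentre = (-19/6, 4.5), r² = 125/18.
r = √(125/18) ≈ 2.635.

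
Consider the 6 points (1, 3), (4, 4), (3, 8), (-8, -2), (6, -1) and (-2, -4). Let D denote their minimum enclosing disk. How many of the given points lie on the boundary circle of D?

A smallest enclosing disk is always determined by at most three of the input points on its boundary.
The minimum enclosing circle is determined by three boundary points: (3, 8), (-8, -2), (6, -1).
Their circumcentre is (-105/86, 137/86) with r² = 217685/3698.
The farthest remaining point (4, 4) is at distance² 122225/3698 ≤ 217685/3698.
The points at distance exactly r from the centre are (3, 8), (-8, -2), (6, -1) — 3 points.

3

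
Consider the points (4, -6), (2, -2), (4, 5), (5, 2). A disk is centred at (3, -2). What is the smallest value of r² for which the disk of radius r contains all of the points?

The required radius is the distance from (3, -2) to the farthest point.
Squared distances: 17, 1, 50, 20.
Maximum is 50, attained at (4, 5).

50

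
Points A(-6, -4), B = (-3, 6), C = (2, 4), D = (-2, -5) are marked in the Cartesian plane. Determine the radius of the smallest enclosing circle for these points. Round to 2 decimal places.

5.68

By Welzl's lemma the MEC is supported by two points (diametrically opposite) or three points (on a circumcircle).
The minimum enclosing circle is determined by three boundary points: A, B, C.
Their circumcentre is (-33/14, 5/14) with r² = 3161/98.
The farthest remaining point D is at distance² 2825/98 ≤ 3161/98.
r = √(3161/98) ≈ 5.68.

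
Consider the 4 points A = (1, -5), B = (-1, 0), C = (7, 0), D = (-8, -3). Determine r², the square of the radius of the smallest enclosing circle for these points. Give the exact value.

The farthest pair is C–D with squared distance 234. The circle on this segment as diameter has centre (-0.5, -1.5) and r² = 234/4 = 58.5.
Check A: distance² to centre = 14.5 ≤ 58.5, so it lies inside.
All remaining points lie in this disk, and no smaller disk contains both endpoints, so this is the minimum enclosing circle.

58.5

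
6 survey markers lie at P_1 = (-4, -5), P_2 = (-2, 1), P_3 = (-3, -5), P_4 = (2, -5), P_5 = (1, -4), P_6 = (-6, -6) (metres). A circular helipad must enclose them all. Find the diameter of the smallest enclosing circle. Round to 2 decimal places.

The minimum enclosing circle is determined by three boundary points: P_2, P_4, P_6.
Their circumcentre is (-2.25, -3.5) with r² = 20.3125.
The farthest remaining point P_5 is at distance² 10.8125 ≤ 20.3125.
Diameter = 2r = 2√(20.3125) ≈ 9.01.

9.01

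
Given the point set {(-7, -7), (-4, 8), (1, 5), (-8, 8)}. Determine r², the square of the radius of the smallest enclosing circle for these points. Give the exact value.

By Welzl's lemma the MEC is supported by two points (diametrically opposite) or three points (on a circumcircle).
The minimum enclosing circle is determined by three boundary points: (-7, -7), (1, 5), (-8, 8).
Their circumcentre is (-60/11, 7/11) with r² = 7345/121.
The farthest remaining point (-4, 8) is at distance² 6817/121 ≤ 7345/121.

7345/121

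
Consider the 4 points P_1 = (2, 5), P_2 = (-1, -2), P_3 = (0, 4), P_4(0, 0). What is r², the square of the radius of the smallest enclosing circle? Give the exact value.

The farthest pair is P_1–P_2 with squared distance 58. The circle on this segment as diameter has centre (0.5, 1.5) and r² = 58/4 = 14.5.
Check P_3: distance² to centre = 6.5 ≤ 14.5, so it lies inside.
All remaining points lie in this disk, and no smaller disk contains both endpoints, so this is the minimum enclosing circle.

14.5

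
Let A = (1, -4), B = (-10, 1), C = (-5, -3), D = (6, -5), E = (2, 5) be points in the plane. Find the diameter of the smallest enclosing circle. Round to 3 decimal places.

17.088

By Welzl's lemma the MEC is supported by two points (diametrically opposite) or three points (on a circumcircle).
The farthest pair is B–D with squared distance 292. The circle on this segment as diameter has centre (-2, -2) and r² = 292/4 = 73.
Check A: distance² to centre = 13 ≤ 73, so it lies inside.
All remaining points lie in this disk, and no smaller disk contains both endpoints, so this is the minimum enclosing circle.
Diameter = 2r = 2√73 ≈ 17.088.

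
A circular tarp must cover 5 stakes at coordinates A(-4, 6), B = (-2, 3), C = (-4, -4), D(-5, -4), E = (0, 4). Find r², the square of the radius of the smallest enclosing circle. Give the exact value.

44945/1764

By Welzl's lemma the MEC is supported by two points (diametrically opposite) or three points (on a circumcircle).
The minimum enclosing circle is determined by three boundary points: A, D, E.
Their circumcentre is (-169/42, 20/21) with r² = 44945/1764.
The farthest remaining point C is at distance² 43265/1764 ≤ 44945/1764.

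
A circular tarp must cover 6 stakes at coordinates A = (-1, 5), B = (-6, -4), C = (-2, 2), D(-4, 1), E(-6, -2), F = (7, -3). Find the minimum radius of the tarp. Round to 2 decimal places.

The minimum enclosing circle is determined by three boundary points: A, B, F.
Their circumcentre is (5/14, -23/14) with r² = 4505/98.
The farthest remaining point E is at distance² 3973/98 ≤ 4505/98.
r = √(4505/98) ≈ 6.78.

6.78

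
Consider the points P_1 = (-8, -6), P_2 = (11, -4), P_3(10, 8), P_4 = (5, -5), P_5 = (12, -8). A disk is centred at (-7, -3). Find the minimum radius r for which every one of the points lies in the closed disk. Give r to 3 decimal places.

The required radius is the distance from (-7, -3) to the farthest point.
Squared distances: 10, 325, 410, 148, 386.
Maximum is 410, attained at P_3.
r = √410 ≈ 20.248.

20.248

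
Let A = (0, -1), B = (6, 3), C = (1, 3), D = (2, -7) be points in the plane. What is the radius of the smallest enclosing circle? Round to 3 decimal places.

5.412

By Welzl's lemma the MEC is supported by two points (diametrically opposite) or three points (on a circumcircle).
The minimum enclosing circle is determined by three boundary points: B, C, D.
Their circumcentre is (3.5, -1.8) with r² = 29.29.
The farthest remaining point A is at distance² 12.89 ≤ 29.29.
r = √(29.29) ≈ 5.412.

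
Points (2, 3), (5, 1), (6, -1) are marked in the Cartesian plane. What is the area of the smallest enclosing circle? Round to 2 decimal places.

Call the three points A, B, C in the order given.
Side lengths²: AB² = 13, AC² = 32, BC² = 5.
Since AC² = 32 ≥ 13 + 5 = 18, the angle opposite AC is not acute, so the smallest enclosing circle has AC as diameter.
Centre = midpoint of AC = (4, 1), r² = 32/4 = 8.
Area = π·r² = π·8 ≈ 25.13.

25.13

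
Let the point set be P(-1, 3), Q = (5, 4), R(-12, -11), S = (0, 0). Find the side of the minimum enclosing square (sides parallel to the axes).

17

The bounding box has width 17 and height 15.
An axis-aligned square enclosing the set must have side ≥ max(width, height).
So the minimum side is max(17, 15) = 17.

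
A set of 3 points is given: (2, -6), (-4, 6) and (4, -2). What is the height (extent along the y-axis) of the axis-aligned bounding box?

12

max y = 6, min y = -6, so height = 12.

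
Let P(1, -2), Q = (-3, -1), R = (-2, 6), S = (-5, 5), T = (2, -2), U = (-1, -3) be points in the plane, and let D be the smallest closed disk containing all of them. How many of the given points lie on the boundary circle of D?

2

A smallest enclosing disk is always determined by at most three of the input points on its boundary.
The farthest pair is S–T with squared distance 98. The circle on this segment as diameter has centre (-1.5, 1.5) and r² = 98/4 = 24.5.
Check P: distance² to centre = 18.5 ≤ 24.5, so it lies inside.
All remaining points lie in this disk, and no smaller disk contains both endpoints, so this is the minimum enclosing circle.
The points at distance exactly r from the centre are S, T — 2 points.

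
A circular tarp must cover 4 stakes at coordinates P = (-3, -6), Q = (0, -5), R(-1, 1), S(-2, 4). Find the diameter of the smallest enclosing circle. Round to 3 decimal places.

10.050

The minimum enclosing circle of a finite set is fixed by two of the points (as a diameter) or three (as a circumcircle).
The farthest pair is P–S with squared distance 101. The circle on this segment as diameter has centre (-2.5, -1) and r² = 101/4 = 25.25.
Check Q: distance² to centre = 22.25 ≤ 25.25, so it lies inside.
All remaining points lie in this disk, and no smaller disk contains both endpoints, so this is the minimum enclosing circle.
Diameter = 2r = 2√(25.25) ≈ 10.050.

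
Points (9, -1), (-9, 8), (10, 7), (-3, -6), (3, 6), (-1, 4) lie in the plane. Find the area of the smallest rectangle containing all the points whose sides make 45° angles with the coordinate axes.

In coordinates u = x + y, v = x − y the rectangle is axis-aligned; the map (x,y)→(u,v) scales areas by 2.
u-values: 8, -1, 17, -9, 9, 3; range = 17 − (-9) = 26.
v-values: 10, -17, 3, 3, -3, -5; range = 10 − (-17) = 27.
Area = (26 × 27) / 2 = 351.

351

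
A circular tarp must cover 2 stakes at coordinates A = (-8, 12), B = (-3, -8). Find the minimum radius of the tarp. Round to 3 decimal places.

10.308

The smallest circle enclosing two points has them as diameter endpoints.
Centre = midpoint = (-5.5, 2); r² = |AB|²/4 = 425/4 = 106.25.
r = √(106.25) ≈ 10.308.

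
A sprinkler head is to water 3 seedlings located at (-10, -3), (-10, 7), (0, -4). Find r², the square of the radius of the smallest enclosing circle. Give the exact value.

Call the three points A, B, C in the order given.
Side lengths²: AB² = 100, AC² = 101, BC² = 221.
Since BC² = 221 ≥ 101 + 100 = 201, the angle opposite BC is not acute, so the smallest enclosing circle has BC as diameter.
Centre = midpoint of BC = (-5, 1.5), r² = 221/4 = 55.25.

55.25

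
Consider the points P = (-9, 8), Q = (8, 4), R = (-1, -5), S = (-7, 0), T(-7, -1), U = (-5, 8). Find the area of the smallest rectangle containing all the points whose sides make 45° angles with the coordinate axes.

In coordinates u = x + y, v = x − y the rectangle is axis-aligned; the map (x,y)→(u,v) scales areas by 2.
u-values: -1, 12, -6, -7, -8, 3; range = 12 − (-8) = 20.
v-values: -17, 4, 4, -7, -6, -13; range = 4 − (-17) = 21.
Area = (20 × 21) / 2 = 210.

210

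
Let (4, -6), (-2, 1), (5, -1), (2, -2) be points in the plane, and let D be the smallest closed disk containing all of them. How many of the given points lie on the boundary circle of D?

2

By Welzl's lemma the MEC is supported by two points (diametrically opposite) or three points (on a circumcircle).
The farthest pair is (4, -6)–(-2, 1) with squared distance 85. The circle on this segment as diameter has centre (1, -2.5) and r² = 85/4 = 21.25.
Check (5, -1): distance² to centre = 18.25 ≤ 21.25, so it lies inside.
All remaining points lie in this disk, and no smaller disk contains both endpoints, so this is the minimum enclosing circle.
The points at distance exactly r from the centre are (4, -6), (-2, 1) — 2 points.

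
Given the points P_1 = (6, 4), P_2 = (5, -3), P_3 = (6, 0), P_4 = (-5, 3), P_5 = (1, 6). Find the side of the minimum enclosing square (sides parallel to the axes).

The bounding box has width 11 and height 9.
An axis-aligned square enclosing the set must have side ≥ max(width, height).
So the minimum side is max(11, 9) = 11.

11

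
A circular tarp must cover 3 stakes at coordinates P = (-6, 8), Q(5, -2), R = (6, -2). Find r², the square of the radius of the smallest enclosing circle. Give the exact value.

Side lengths²: PQ² = 221, PR² = 244, QR² = 1.
Since PR² = 244 ≥ 221 + 1 = 222, the angle opposite PR is not acute, so the smallest enclosing circle has PR as diameter.
Centre = midpoint of PR = (0, 3), r² = 244/4 = 61.

61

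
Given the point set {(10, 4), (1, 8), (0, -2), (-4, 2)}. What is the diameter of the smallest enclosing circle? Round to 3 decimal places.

14.142

A smallest enclosing disk is always determined by at most three of the input points on its boundary.
The farthest pair is (10, 4)–(-4, 2) with squared distance 200. The circle on this segment as diameter has centre (3, 3) and r² = 200/4 = 50.
Check (1, 8): distance² to centre = 29 ≤ 50, so it lies inside.
All remaining points lie in this disk, and no smaller disk contains both endpoints, so this is the minimum enclosing circle.
Diameter = 2r = 2√50 ≈ 14.142.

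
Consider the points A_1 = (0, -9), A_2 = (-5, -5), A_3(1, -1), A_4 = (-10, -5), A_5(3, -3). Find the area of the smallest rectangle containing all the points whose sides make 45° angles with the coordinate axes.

In coordinates u = x + y, v = x − y the rectangle is axis-aligned; the map (x,y)→(u,v) scales areas by 2.
u-values: -9, -10, 0, -15, 0; range = 0 − (-15) = 15.
v-values: 9, 0, 2, -5, 6; range = 9 − (-5) = 14.
Area = (15 × 14) / 2 = 105.

105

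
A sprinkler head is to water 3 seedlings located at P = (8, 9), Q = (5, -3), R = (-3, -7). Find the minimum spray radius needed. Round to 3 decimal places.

9.708

Side lengths²: PQ² = 153, PR² = 377, QR² = 80.
Since PR² = 377 ≥ 153 + 80 = 233, the angle opposite PR is not acute, so the smallest enclosing circle has PR as diameter.
Centre = midpoint of PR = (2.5, 1), r² = 377/4 = 94.25.
r = √(94.25) ≈ 9.708.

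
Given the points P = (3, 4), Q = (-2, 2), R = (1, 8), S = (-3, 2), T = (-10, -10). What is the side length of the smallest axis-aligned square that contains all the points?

The bounding box has width 13 and height 18.
An axis-aligned square enclosing the set must have side ≥ max(width, height).
So the minimum side is max(13, 18) = 18.

18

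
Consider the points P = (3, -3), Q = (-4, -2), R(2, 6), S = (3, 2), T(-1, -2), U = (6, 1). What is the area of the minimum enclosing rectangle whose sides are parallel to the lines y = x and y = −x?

70

In coordinates u = x + y, v = x − y the rectangle is axis-aligned; the map (x,y)→(u,v) scales areas by 2.
u-values: 0, -6, 8, 5, -3, 7; range = 8 − (-6) = 14.
v-values: 6, -2, -4, 1, 1, 5; range = 6 − (-4) = 10.
Area = (14 × 10) / 2 = 70.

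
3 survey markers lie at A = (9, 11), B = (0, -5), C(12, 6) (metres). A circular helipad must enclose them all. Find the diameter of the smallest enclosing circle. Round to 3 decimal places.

Side lengths²: AB² = 337, AC² = 34, BC² = 265.
Since AB² = 337 ≥ 265 + 34 = 299, the angle opposite AB is not acute, so the smallest enclosing circle has AB as diameter.
Centre = midpoint of AB = (4.5, 3), r² = 337/4 = 84.25.
Diameter = 2r = 2√(84.25) ≈ 18.358.

18.358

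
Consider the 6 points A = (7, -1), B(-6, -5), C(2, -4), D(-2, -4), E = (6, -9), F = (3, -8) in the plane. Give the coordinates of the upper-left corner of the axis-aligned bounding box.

x-range [-6, 7], y-range [-9, -1].
The upper-left corner is (-6, -1).

(-6, -1)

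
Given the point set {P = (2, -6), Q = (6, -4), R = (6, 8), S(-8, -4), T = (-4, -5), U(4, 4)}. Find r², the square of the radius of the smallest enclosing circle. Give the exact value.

By Welzl's lemma the MEC is supported by two points (diametrically opposite) or three points (on a circumcircle).
The farthest pair is R–S with squared distance 340. The circle on this segment as diameter has centre (-1, 2) and r² = 340/4 = 85.
Check P: distance² to centre = 73 ≤ 85, so it lies inside.
All remaining points lie in this disk, and no smaller disk contains both endpoints, so this is the minimum enclosing circle.

85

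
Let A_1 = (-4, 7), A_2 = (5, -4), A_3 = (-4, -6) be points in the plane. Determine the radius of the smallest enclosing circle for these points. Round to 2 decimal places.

7.28

Side lengths²: A_1A_2² = 202, A_1A_3² = 169, A_2A_3² = 85.
Since A_1A_2² = 202 < 169 + 85 = 254, the triangle is acute, so the smallest enclosing circle is the circumcircle.
Circumcentre = (-13/18, 0.5), r² = 8585/162.
r = √(8585/162) ≈ 7.28.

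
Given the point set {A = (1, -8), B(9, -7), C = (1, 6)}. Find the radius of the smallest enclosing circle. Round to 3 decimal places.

Side lengths²: AB² = 65, AC² = 196, BC² = 233.
Since BC² = 233 < 196 + 65 = 261, the triangle is acute, so the smallest enclosing circle is the circumcircle.
Circumcentre = (4.1875, -1), r² = 59.16015625.
r = √(59.16015625) ≈ 7.692.

7.692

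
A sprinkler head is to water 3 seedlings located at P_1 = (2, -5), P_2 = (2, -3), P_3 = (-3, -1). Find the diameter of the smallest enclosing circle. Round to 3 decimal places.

Side lengths²: P_1P_2² = 4, P_1P_3² = 41, P_2P_3² = 29.
Since P_1P_3² = 41 ≥ 29 + 4 = 33, the angle opposite P_1P_3 is not acute, so the smallest enclosing circle has P_1P_3 as diameter.
Centre = midpoint of P_1P_3 = (-0.5, -3), r² = 41/4 = 10.25.
Diameter = 2r = 2√(10.25) ≈ 6.403.

6.403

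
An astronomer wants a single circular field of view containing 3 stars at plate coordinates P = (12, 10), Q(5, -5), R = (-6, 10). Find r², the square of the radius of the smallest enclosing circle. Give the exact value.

23701/225

Side lengths²: PQ² = 274, PR² = 324, QR² = 346.
Since QR² = 346 < 324 + 274 = 598, the triangle is acute, so the smallest enclosing circle is the circumcircle.
Circumcentre = (3, 76/15), r² = 23701/225.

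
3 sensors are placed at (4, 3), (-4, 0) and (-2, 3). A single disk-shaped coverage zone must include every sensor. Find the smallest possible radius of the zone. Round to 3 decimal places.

Call the three points A, B, C in the order given.
Side lengths²: AB² = 73, AC² = 36, BC² = 13.
Since AB² = 73 ≥ 36 + 13 = 49, the angle opposite AB is not acute, so the smallest enclosing circle has AB as diameter.
Centre = midpoint of AB = (0, 1.5), r² = 73/4 = 18.25.
r = √(18.25) ≈ 4.272.

4.272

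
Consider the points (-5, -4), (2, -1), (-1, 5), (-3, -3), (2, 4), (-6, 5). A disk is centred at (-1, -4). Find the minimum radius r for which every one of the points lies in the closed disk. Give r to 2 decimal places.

The required radius is the distance from (-1, -4) to the farthest point.
Squared distances: 16, 18, 81, 5, 73, 106.
Maximum is 106, attained at (-6, 5).
r = √106 ≈ 10.30.

10.30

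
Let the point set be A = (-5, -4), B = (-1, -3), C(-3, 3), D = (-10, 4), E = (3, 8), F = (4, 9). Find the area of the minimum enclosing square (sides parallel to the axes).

196

The bounding box has width 14 and height 13.
An axis-aligned square enclosing the set must have side ≥ max(width, height).
So the minimum side is max(14, 13) = 14.
Area = 14² = 196.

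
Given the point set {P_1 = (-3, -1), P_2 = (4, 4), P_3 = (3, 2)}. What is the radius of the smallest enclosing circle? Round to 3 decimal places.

4.301

Side lengths²: P_1P_2² = 74, P_1P_3² = 45, P_2P_3² = 5.
Since P_1P_2² = 74 ≥ 45 + 5 = 50, the angle opposite P_1P_2 is not acute, so the smallest enclosing circle has P_1P_2 as diameter.
Centre = midpoint of P_1P_2 = (0.5, 1.5), r² = 74/4 = 18.5.
r = √(18.5) ≈ 4.301.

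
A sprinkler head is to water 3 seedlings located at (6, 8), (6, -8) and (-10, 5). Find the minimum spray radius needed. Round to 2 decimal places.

10.49

Call the three points A, B, C in the order given.
Side lengths²: AB² = 256, AC² = 265, BC² = 425.
Since BC² = 425 < 265 + 256 = 521, the triangle is acute, so the smallest enclosing circle is the circumcircle.
Circumcentre = (-0.78125, 0), r² = 109.9853515625.
r = √(109.9853515625) ≈ 10.49.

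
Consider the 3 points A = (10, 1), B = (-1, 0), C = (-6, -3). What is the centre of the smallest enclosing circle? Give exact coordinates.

(2, -1)

Side lengths²: AB² = 122, AC² = 272, BC² = 34.
Since AC² = 272 ≥ 122 + 34 = 156, the angle opposite AC is not acute, so the smallest enclosing circle has AC as diameter.
Centre = midpoint of AC = (2, -1), r² = 272/4 = 68.
Centre = (2, -1).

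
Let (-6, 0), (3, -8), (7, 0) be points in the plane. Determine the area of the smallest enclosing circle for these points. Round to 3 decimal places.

142.353

Call the three points A, B, C in the order given.
Side lengths²: AB² = 145, AC² = 169, BC² = 80.
Since AC² = 169 < 145 + 80 = 225, the triangle is acute, so the smallest enclosing circle is the circumcircle.
Circumcentre = (0.5, -1.75), r² = 45.3125.
Area = π·r² = π·45.3125 ≈ 142.353.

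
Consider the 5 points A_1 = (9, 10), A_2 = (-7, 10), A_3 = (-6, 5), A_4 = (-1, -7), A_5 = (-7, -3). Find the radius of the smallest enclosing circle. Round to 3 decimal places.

10.458

The minimum enclosing circle of a finite set is fixed by two of the points (as a diameter) or three (as a circumcircle).
The minimum enclosing circle is determined by three boundary points: A_1, A_2, A_4.
Their circumcentre is (1, 111/34) with r² = 126425/1156.
The farthest remaining point A_5 is at distance² 119353/1156 ≤ 126425/1156.
r = √(126425/1156) ≈ 10.458.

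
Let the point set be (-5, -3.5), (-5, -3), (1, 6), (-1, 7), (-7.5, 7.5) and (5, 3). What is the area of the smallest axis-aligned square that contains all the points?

156.25

The bounding box has width 12.5 and height 11.
An axis-aligned square enclosing the set must have side ≥ max(width, height).
So the minimum side is max(12.5, 11) = 12.5.
Area = 12.5² = 156.25.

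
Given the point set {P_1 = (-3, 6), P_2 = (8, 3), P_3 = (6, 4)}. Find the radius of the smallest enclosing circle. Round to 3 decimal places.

Side lengths²: P_1P_2² = 130, P_1P_3² = 85, P_2P_3² = 5.
Since P_1P_2² = 130 ≥ 85 + 5 = 90, the angle opposite P_1P_2 is not acute, so the smallest enclosing circle has P_1P_2 as diameter.
Centre = midpoint of P_1P_2 = (2.5, 4.5), r² = 130/4 = 32.5.
r = √(32.5) ≈ 5.701.

5.701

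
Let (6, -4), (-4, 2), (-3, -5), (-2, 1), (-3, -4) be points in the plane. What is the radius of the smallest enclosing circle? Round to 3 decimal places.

A smallest enclosing disk is always determined by at most three of the input points on its boundary.
The farthest pair is (6, -4)–(-4, 2) with squared distance 136. The circle on this segment as diameter has centre (1, -1) and r² = 136/4 = 34.
Check (-3, -5): distance² to centre = 32 ≤ 34, so it lies inside.
All remaining points lie in this disk, and no smaller disk contains both endpoints, so this is the minimum enclosing circle.
r = √34 ≈ 5.831.

5.831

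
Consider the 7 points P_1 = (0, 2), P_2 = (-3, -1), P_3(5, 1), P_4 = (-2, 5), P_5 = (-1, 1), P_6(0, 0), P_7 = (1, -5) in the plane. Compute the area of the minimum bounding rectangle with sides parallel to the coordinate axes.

80

x ranges over [-3, 5], width 8.
y ranges over [-5, 5], height 10.
Area = 8 × 10 = 80.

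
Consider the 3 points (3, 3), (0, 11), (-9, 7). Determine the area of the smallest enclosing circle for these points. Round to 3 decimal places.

126.109

Call the three points A, B, C in the order given.
Side lengths²: AB² = 73, AC² = 160, BC² = 97.
Since AC² = 160 < 97 + 73 = 170, the triangle is acute, so the smallest enclosing circle is the circumcircle.
Circumcentre = (-121/42, 75/14), r² = 35405/882.
Area = π·r² = π·35405/882 ≈ 126.109.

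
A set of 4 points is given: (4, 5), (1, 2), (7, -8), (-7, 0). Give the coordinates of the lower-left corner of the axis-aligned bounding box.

x-range [-7, 7], y-range [-8, 5].
The lower-left corner is (-7, -8).

(-7, -8)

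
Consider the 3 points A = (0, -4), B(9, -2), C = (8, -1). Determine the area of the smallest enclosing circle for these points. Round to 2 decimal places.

Side lengths²: AB² = 85, AC² = 73, BC² = 2.
Since AB² = 85 ≥ 73 + 2 = 75, the angle opposite AB is not acute, so the smallest enclosing circle has AB as diameter.
Centre = midpoint of AB = (4.5, -3), r² = 85/4 = 21.25.
Area = π·r² = π·21.25 ≈ 66.76.

66.76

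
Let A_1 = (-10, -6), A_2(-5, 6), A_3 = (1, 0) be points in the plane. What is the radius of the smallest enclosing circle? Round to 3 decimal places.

Side lengths²: A_1A_2² = 169, A_1A_3² = 157, A_2A_3² = 72.
Since A_1A_2² = 169 < 157 + 72 = 229, the triangle is acute, so the smallest enclosing circle is the circumcircle.
Circumcentre = (-195/34, -25/34), r² = 26533/578.
r = √(26533/578) ≈ 6.775.

6.775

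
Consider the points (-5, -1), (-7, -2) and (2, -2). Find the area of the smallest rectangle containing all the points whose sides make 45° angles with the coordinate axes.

40.5

In coordinates u = x + y, v = x − y the rectangle is axis-aligned; the map (x,y)→(u,v) scales areas by 2.
u-values: -6, -9, 0; range = 0 − (-9) = 9.
v-values: -4, -5, 4; range = 4 − (-5) = 9.
Area = (9 × 9) / 2 = 40.5.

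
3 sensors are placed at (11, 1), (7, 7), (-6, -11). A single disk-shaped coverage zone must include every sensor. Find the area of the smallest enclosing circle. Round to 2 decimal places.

387.20

Call the three points A, B, C in the order given.
Side lengths²: AB² = 52, AC² = 433, BC² = 493.
Since BC² = 493 ≥ 433 + 52 = 485, the angle opposite BC is not acute, so the smallest enclosing circle has BC as diameter.
Centre = midpoint of BC = (0.5, -2), r² = 493/4 = 123.25.
Area = π·r² = π·123.25 ≈ 387.20.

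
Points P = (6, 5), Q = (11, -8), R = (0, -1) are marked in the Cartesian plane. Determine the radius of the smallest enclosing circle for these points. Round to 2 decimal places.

Side lengths²: PQ² = 194, PR² = 72, QR² = 170.
Since PQ² = 194 < 170 + 72 = 242, the triangle is acute, so the smallest enclosing circle is the circumcircle.
Circumcentre = (127/18, -37/18), r² = 8245/162.
r = √(8245/162) ≈ 7.13.

7.13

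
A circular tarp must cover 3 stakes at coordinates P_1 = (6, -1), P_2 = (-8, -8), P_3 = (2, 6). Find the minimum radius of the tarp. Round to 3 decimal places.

8.616

Side lengths²: P_1P_2² = 245, P_1P_3² = 65, P_2P_3² = 296.
Since P_2P_3² = 296 < 245 + 65 = 310, the triangle is acute, so the smallest enclosing circle is the circumcircle.
Circumcentre = (-47/18, -23/18), r² = 12025/162.
r = √(12025/162) ≈ 8.616.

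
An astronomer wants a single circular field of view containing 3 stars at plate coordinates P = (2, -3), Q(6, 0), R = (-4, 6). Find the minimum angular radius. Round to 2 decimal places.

Side lengths²: PQ² = 25, PR² = 117, QR² = 136.
Since QR² = 136 < 117 + 25 = 142, the triangle is acute, so the smallest enclosing circle is the circumcircle.
Circumcentre = (5/6, 49/18), r² = 5525/162.
r = √(5525/162) ≈ 5.84.

5.84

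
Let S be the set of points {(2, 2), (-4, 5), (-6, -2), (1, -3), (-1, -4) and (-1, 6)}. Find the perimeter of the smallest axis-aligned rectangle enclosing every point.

36

Width = max x − min x = 2 − (-6) = 8.
Height = max y − min y = 6 − (-4) = 10.
Perimeter = 2(8 + 10) = 36.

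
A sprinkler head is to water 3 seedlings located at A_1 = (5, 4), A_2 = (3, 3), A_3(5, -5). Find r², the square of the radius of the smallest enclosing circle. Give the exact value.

Side lengths²: A_1A_2² = 5, A_1A_3² = 81, A_2A_3² = 68.
Since A_1A_3² = 81 ≥ 68 + 5 = 73, the angle opposite A_1A_3 is not acute, so the smallest enclosing circle has A_1A_3 as diameter.
Centre = midpoint of A_1A_3 = (5, -0.5), r² = 81/4 = 20.25.

20.25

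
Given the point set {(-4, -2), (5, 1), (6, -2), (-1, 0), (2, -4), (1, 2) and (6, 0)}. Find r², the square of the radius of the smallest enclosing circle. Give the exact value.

By Welzl's lemma the MEC is supported by two points (diametrically opposite) or three points (on a circumcircle).
The farthest pair is (-4, -2)–(6, 0) with squared distance 104. The circle on this segment as diameter has centre (1, -1) and r² = 104/4 = 26.
Check (5, 1): distance² to centre = 20 ≤ 26, so it lies inside.
All remaining points lie in this disk, and no smaller disk contains both endpoints, so this is the minimum enclosing circle.

26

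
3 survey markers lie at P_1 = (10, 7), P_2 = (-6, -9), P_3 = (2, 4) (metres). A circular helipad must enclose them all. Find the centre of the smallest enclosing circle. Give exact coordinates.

Side lengths²: P_1P_2² = 512, P_1P_3² = 73, P_2P_3² = 233.
Since P_1P_2² = 512 ≥ 233 + 73 = 306, the angle opposite P_1P_2 is not acute, so the smallest enclosing circle has P_1P_2 as diameter.
Centre = midpoint of P_1P_2 = (2, -1), r² = 512/4 = 128.
Centre = (2, -1).

(2, -1)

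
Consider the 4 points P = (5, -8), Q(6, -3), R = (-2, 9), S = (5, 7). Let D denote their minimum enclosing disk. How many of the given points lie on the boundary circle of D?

2

The minimum enclosing circle of a finite set is fixed by two of the points (as a diameter) or three (as a circumcircle).
The farthest pair is P–R with squared distance 338. The circle on this segment as diameter has centre (1.5, 0.5) and r² = 338/4 = 84.5.
Check Q: distance² to centre = 32.5 ≤ 84.5, so it lies inside.
All remaining points lie in this disk, and no smaller disk contains both endpoints, so this is the minimum enclosing circle.
The points at distance exactly r from the centre are P, R — 2 points.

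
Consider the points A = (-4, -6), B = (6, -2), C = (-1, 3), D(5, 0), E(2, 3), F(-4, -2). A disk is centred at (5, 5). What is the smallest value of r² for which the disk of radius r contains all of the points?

202

The required radius is the distance from (5, 5) to the farthest point.
Squared distances: 202, 50, 40, 25, 13, 130.
Maximum is 202, attained at A.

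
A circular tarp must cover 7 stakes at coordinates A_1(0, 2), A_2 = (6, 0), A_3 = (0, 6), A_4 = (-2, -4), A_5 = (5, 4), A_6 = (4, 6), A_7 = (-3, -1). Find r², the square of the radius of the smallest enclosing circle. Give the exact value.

By Welzl's lemma the MEC is supported by two points (diametrically opposite) or three points (on a circumcircle).
The farthest pair is A_4–A_6 with squared distance 136. The circle on this segment as diameter has centre (1, 1) and r² = 136/4 = 34.
Check A_1: distance² to centre = 2 ≤ 34, so it lies inside.
All remaining points lie in this disk, and no smaller disk contains both endpoints, so this is the minimum enclosing circle.

34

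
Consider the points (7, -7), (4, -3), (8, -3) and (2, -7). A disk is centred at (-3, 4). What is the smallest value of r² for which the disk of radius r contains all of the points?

The required radius is the distance from (-3, 4) to the farthest point.
Squared distances: 221, 98, 170, 146.
Maximum is 221, attained at (7, -7).

221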